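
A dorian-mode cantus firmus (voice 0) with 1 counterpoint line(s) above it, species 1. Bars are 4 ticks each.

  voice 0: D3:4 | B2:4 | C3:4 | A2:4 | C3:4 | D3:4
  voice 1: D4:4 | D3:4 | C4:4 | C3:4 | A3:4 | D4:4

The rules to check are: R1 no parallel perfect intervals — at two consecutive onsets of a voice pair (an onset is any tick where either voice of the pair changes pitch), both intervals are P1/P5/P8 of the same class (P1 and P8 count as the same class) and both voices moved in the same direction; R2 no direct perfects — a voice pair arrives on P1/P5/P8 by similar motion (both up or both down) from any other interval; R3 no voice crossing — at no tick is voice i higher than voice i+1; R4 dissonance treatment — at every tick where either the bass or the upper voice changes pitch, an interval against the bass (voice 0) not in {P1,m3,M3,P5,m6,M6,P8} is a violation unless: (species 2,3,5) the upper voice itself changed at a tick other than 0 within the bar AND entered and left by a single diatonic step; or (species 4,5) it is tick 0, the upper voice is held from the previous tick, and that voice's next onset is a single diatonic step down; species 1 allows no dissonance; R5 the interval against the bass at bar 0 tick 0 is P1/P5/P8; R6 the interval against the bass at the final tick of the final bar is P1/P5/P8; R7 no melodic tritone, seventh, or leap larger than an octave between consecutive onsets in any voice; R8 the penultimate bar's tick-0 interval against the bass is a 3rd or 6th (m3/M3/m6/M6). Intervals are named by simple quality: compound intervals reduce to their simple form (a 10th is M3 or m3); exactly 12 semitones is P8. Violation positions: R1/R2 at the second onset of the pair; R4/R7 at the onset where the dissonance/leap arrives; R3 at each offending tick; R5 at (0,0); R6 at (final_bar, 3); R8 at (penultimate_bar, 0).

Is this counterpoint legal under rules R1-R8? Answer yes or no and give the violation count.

No (3 violations)

bar 0: v0=D3 v1=D4 (P8)
bar 1: v0=B2 v1=D3 (m3)
bar 2: v0=C3 v1=C4 (P8)
bar 3: v0=A2 v1=C3 (m3)
bar 4: v0=C3 v1=A3 (M6)
bar 5: v0=D3 v1=D4 (P8)
  R2 @ bar2.0: B2/D3 m3 -> C3/C4 P8 similar
  R7 @ bar2.0: D3->C4 leap 10st
  R2 @ bar5.0: C3/A3 M6 -> D3/D4 P8 similar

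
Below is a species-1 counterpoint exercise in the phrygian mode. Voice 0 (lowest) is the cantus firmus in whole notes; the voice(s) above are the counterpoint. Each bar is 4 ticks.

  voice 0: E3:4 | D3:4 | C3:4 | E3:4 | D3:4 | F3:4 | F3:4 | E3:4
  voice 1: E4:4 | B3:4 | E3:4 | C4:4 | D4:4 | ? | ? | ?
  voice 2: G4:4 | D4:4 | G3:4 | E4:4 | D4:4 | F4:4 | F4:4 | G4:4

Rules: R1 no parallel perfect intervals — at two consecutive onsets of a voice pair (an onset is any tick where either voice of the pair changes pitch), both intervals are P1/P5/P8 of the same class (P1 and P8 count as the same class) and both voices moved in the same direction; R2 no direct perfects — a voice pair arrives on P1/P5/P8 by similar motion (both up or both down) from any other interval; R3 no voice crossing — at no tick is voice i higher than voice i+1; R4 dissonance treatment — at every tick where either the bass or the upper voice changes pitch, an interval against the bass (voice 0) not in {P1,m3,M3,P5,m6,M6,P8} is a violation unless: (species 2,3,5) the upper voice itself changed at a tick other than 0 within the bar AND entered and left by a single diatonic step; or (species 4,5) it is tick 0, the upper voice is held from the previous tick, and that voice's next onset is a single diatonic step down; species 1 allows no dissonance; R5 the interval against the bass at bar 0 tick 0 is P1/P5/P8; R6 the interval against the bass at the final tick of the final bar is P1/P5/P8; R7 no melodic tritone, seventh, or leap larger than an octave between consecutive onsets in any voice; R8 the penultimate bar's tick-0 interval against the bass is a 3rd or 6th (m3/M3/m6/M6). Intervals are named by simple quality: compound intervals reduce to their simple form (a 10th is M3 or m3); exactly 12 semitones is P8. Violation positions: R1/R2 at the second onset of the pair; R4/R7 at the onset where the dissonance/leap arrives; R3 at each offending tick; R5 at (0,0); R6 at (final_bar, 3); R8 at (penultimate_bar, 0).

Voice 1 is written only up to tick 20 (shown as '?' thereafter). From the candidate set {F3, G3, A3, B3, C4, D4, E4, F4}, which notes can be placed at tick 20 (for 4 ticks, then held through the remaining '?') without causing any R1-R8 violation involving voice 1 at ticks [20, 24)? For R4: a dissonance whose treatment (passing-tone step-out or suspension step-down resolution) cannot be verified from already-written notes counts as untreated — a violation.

{A3, C4, D4, F3}

F3: legal
G3: violates R4
A3: legal
B3: violates R4
C4: legal
D4: legal
E4: violates R4
F4: violates R1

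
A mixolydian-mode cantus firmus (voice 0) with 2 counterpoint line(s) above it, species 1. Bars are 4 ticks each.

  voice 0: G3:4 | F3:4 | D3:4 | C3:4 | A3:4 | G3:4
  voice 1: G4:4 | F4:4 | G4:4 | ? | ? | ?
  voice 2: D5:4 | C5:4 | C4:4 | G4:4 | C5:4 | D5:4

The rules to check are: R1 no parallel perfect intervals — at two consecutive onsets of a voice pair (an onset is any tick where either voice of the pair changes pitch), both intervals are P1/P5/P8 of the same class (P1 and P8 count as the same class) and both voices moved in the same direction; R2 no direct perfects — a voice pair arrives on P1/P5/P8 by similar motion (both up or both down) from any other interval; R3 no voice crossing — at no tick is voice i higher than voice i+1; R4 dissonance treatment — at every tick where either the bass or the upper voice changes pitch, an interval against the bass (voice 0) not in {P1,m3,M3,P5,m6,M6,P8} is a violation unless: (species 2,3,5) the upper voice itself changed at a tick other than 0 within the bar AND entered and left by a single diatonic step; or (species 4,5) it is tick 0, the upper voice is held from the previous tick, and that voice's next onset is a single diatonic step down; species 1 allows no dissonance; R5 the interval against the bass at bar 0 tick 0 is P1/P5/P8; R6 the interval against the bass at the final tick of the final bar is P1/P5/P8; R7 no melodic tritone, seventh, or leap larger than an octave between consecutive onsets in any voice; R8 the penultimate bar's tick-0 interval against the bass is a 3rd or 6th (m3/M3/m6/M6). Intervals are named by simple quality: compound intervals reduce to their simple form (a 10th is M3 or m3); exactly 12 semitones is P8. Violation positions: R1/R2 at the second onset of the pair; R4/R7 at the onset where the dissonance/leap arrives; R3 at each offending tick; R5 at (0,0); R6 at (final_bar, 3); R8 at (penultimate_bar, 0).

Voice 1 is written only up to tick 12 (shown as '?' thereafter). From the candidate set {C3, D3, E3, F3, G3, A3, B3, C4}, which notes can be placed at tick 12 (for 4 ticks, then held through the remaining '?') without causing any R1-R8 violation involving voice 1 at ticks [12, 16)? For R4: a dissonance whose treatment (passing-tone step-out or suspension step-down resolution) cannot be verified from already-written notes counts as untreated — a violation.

{}

C3: violates R2,R7
D3: violates R4,R7
E3: violates R7
F3: violates R4,R7
G3: violates R2
A3: violates R7
B3: violates R4
C4: violates R2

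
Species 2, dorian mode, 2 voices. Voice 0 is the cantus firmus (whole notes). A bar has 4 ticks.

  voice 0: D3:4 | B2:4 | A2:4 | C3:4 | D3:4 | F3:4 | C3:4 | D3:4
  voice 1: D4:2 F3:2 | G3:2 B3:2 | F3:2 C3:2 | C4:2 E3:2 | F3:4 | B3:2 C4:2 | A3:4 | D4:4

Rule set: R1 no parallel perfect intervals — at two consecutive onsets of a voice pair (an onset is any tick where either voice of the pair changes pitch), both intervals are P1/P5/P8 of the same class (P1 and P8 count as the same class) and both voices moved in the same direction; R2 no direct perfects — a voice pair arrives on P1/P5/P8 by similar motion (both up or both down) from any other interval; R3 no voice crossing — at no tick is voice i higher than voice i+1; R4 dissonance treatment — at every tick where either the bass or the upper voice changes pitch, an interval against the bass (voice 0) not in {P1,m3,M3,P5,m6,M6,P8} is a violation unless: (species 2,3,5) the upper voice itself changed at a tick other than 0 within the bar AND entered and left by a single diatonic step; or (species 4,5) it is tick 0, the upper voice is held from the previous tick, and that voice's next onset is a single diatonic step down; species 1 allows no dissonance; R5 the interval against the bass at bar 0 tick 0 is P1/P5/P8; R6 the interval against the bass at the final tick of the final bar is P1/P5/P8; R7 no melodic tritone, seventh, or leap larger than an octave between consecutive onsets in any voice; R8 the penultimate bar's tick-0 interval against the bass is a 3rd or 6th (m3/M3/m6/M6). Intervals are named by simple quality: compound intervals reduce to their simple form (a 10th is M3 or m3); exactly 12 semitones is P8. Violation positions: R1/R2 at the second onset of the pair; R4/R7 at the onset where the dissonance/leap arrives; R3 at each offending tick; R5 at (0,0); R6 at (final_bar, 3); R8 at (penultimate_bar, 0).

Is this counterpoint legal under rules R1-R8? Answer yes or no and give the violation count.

bar 0: v0=D3 v1=D4 (P8)
bar 1: v0=B2 v1=G3 (m6)
bar 2: v0=A2 v1=F3 (m6)
bar 3: v0=C3 v1=C4 (P8)
bar 4: v0=D3 v1=F3 (m3)
bar 5: v0=F3 v1=B3 (TT)
bar 6: v0=C3 v1=A3 (M6)
bar 7: v0=D3 v1=D4 (P8)
  R7 @ bar2.0: B3->F3 leap 6st
  R2 @ bar3.0: A2/C3 m3 -> C3/C4 P8 similar
  R4 @ bar5.0: F3/B3 TT untreated
  R7 @ bar5.0: F3->B3 leap 6st
  R2 @ bar7.0: C3/A3 M6 -> D3/D4 P8 similar

No (5 violations)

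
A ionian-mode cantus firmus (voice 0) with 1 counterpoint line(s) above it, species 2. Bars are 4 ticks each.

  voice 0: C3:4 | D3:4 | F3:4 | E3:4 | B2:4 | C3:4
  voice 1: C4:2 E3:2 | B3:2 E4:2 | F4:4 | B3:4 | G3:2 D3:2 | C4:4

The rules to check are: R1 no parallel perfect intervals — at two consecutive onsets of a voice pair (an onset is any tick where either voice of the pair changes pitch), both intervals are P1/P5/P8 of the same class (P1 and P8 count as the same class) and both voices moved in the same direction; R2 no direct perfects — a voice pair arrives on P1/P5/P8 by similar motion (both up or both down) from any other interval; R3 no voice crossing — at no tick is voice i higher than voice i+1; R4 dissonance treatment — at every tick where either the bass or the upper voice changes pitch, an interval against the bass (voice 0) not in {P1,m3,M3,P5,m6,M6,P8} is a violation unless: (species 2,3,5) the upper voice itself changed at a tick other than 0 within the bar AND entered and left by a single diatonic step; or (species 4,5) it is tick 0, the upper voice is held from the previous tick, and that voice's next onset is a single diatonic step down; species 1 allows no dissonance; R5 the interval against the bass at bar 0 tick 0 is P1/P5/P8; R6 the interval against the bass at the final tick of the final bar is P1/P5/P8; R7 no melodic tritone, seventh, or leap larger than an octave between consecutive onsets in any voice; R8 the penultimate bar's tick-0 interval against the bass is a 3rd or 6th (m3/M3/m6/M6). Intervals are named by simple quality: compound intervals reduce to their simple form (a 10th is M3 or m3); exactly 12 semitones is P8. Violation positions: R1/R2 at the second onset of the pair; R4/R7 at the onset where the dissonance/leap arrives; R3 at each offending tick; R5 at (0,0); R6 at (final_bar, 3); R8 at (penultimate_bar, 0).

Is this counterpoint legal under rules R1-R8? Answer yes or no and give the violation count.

bar 0: v0=C3 v1=C4 (P8)
bar 1: v0=D3 v1=B3 (M6)
bar 2: v0=F3 v1=F4 (P8)
bar 3: v0=E3 v1=B3 (P5)
bar 4: v0=B2 v1=G3 (m6)
bar 5: v0=C3 v1=C4 (P8)
  R4 @ bar1.2: D3/E4 M2 untreated
  R2 @ bar2.0: D3/E4 M2 -> F3/F4 P8 similar
  R2 @ bar3.0: F3/F4 P8 -> E3/B3 P5 similar
  R7 @ bar3.0: F4->B3 leap 6st
  R2 @ bar5.0: B2/D3 m3 -> C3/C4 P8 similar
  R7 @ bar5.0: D3->C4 leap 10st

No (6 violations)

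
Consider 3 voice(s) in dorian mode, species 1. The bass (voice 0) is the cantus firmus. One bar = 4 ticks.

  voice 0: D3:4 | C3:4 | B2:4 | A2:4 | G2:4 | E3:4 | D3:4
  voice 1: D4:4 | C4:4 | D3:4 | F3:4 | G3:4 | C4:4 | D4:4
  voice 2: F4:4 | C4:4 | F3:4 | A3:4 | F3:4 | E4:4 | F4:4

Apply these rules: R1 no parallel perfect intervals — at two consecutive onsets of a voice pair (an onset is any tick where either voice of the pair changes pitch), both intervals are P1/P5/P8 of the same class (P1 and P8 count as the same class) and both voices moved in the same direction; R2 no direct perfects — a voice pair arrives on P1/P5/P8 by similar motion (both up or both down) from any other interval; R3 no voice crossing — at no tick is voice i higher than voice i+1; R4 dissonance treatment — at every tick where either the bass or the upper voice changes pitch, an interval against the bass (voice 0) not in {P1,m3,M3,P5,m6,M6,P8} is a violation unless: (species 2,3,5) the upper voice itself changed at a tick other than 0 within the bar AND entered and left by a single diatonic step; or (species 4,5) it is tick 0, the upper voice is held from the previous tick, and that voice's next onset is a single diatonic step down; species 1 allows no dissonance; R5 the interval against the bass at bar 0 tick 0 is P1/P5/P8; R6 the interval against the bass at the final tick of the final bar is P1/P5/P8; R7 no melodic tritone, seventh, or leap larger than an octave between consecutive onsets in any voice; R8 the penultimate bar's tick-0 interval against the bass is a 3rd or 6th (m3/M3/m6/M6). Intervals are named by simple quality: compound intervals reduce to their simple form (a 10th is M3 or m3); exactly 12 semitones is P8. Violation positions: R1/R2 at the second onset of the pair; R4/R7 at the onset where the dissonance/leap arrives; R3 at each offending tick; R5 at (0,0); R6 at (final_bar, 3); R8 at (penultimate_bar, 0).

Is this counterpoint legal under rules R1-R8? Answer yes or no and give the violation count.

bar 0: v0=D3 v1=D4 v2=F4 (m3)
bar 1: v0=C3 v1=C4 v2=C4 (P8)
bar 2: v0=B2 v1=D3 v2=F3 (TT)
bar 3: v0=A2 v1=F3 v2=A3 (P8)
bar 4: v0=G2 v1=G3 v2=F3 (m7)
bar 5: v0=E3 v1=C4 v2=E4 (P8)
bar 6: v0=D3 v1=D4 v2=F4 (m3)
  R5 @ bar0.0: opens on m3
  R1 @ bar1.0: D3/D4 P8 -> C3/C4 P8 similar
  R2 @ bar1.0: D3/F4 m3 -> C3/C4 P8 similar
  R2 @ bar1.0: D4/F4 m3 -> C4/C4 P1 similar
  R4 @ bar2.0: B2/F3 TT untreated
  R7 @ bar2.0: C4->D3 leap 10st
  R3 @ bar4.0: G3 above F3
  R4 @ bar4.0: G2/F3 m7 untreated
  R3 @ bar4.1: G3 above F3
  R3 @ bar4.2: G3 above F3
  R3 @ bar4.3: G3 above F3
  R2 @ bar5.0: G2/F3 m7 -> E3/E4 P8 similar
  R7 @ bar5.0: F3->E4 leap 11st
  R8 @ bar5.0: penult P8 not 3rd/6th
  R6 @ bar6.3: closes on m3

No (15 violations)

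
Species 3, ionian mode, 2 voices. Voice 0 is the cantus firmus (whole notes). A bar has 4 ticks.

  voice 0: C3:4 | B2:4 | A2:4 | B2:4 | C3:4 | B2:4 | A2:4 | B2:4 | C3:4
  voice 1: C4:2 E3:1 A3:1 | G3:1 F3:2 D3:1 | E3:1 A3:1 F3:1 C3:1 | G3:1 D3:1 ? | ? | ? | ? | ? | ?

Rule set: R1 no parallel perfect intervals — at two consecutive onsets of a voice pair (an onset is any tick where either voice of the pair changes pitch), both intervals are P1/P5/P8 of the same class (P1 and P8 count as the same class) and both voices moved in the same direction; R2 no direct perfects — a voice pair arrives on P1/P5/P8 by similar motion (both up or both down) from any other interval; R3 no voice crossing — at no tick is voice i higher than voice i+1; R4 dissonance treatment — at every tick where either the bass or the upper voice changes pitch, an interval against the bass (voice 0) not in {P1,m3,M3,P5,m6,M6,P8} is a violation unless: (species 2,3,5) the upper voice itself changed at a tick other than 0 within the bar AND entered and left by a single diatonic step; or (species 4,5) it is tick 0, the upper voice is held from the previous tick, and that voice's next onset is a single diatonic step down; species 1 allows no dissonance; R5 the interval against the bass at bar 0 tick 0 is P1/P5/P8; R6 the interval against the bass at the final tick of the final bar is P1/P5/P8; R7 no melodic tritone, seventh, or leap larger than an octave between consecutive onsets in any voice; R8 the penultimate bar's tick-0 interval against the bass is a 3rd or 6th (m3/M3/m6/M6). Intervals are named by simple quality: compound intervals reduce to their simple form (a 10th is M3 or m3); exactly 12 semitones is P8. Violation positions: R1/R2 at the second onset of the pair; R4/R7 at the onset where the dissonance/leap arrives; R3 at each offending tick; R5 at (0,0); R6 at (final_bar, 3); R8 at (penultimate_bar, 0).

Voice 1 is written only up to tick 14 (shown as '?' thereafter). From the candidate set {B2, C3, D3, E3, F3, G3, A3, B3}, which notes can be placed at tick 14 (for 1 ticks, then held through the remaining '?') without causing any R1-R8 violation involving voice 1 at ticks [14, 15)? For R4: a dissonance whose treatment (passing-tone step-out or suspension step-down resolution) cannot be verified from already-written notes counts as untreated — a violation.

{B2, B3, D3, G3}

B2: legal
C3: violates R4
D3: legal
E3: violates R4
F3: violates R4
G3: legal
A3: violates R4
B3: legal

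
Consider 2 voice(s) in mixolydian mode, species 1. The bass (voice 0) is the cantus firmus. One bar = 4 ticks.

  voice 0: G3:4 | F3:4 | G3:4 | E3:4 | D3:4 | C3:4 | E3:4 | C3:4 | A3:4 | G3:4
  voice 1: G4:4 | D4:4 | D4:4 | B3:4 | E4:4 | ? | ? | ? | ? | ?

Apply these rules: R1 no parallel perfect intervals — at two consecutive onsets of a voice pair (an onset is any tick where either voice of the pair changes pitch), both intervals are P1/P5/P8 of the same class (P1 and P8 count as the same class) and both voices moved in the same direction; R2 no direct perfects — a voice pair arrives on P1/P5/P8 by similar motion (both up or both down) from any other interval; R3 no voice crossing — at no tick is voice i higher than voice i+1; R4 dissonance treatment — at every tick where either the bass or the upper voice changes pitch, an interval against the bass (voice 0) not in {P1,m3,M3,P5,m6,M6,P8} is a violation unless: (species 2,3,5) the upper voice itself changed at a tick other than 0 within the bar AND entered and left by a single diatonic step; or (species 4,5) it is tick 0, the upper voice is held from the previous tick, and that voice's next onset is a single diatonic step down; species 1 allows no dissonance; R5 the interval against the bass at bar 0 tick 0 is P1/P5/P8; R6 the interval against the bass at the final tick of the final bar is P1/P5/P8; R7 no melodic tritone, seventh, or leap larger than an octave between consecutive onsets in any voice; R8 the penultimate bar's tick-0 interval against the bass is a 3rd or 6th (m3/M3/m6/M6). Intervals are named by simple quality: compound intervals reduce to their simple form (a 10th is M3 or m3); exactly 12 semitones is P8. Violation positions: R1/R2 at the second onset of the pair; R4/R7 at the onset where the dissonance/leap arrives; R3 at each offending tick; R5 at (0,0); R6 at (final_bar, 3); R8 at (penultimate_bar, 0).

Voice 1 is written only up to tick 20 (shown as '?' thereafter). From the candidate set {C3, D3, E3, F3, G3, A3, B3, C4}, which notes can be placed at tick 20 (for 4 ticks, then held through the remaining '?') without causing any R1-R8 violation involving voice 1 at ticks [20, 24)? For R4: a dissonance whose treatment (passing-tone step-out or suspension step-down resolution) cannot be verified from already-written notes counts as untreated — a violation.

C3: violates R2,R7
D3: violates R4,R7
E3: legal
F3: violates R4,R7
G3: violates R2
A3: legal
B3: violates R4
C4: violates R2

{A3, E3}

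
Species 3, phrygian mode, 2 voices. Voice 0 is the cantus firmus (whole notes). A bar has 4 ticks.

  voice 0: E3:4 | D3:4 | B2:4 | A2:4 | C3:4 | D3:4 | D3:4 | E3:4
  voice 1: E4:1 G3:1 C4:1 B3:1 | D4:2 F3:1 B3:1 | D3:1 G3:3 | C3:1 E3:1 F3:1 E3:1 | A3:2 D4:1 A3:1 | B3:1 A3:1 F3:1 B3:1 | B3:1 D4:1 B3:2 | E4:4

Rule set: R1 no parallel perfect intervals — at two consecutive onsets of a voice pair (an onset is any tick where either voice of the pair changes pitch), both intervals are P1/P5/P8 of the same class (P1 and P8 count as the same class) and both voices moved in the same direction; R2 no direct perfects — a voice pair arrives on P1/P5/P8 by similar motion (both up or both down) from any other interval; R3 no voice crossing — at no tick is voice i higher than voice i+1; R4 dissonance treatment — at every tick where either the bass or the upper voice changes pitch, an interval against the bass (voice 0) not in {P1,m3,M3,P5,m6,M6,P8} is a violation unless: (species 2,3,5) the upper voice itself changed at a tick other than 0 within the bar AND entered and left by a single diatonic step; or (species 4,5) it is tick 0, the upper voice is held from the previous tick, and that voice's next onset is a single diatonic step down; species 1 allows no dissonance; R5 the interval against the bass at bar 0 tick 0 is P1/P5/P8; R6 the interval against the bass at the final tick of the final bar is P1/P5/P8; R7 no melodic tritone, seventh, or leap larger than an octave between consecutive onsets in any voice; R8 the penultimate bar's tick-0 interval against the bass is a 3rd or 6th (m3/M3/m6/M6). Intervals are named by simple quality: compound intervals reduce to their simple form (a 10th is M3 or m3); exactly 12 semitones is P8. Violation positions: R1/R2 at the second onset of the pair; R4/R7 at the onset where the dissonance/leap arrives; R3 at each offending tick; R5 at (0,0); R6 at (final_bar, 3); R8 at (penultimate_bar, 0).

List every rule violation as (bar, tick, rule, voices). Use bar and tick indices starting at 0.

bar 0: v0=E3 v1=E4 downbeat P8
bar 1: v0=D3 v1=D4 downbeat P8
bar 2: v0=B2 v1=D3 downbeat m3
bar 3: v0=A2 v1=C3 downbeat m3
bar 4: v0=C3 v1=A3 downbeat M6
bar 5: v0=D3 v1=B3 downbeat M6
bar 6: v0=D3 v1=B3 downbeat M6
bar 7: v0=E3 v1=E4 downbeat P8
  -> R7 @ bar 1 tick 3 v(1,): F3->B3 leap 6st
  -> R4 @ bar 4 tick 2 v(0, 1): C3/D4 M2 untreated
  -> R7 @ bar 5 tick 3 v(1,): F3->B3 leap 6st
  -> R2 @ bar 7 tick 0 v(0, 1): D3/B3 M6 -> E3/E4 P8 similar

(1, 3, R7, (1,))
(4, 2, R4, (0, 1))
(5, 3, R7, (1,))
(7, 0, R2, (0, 1))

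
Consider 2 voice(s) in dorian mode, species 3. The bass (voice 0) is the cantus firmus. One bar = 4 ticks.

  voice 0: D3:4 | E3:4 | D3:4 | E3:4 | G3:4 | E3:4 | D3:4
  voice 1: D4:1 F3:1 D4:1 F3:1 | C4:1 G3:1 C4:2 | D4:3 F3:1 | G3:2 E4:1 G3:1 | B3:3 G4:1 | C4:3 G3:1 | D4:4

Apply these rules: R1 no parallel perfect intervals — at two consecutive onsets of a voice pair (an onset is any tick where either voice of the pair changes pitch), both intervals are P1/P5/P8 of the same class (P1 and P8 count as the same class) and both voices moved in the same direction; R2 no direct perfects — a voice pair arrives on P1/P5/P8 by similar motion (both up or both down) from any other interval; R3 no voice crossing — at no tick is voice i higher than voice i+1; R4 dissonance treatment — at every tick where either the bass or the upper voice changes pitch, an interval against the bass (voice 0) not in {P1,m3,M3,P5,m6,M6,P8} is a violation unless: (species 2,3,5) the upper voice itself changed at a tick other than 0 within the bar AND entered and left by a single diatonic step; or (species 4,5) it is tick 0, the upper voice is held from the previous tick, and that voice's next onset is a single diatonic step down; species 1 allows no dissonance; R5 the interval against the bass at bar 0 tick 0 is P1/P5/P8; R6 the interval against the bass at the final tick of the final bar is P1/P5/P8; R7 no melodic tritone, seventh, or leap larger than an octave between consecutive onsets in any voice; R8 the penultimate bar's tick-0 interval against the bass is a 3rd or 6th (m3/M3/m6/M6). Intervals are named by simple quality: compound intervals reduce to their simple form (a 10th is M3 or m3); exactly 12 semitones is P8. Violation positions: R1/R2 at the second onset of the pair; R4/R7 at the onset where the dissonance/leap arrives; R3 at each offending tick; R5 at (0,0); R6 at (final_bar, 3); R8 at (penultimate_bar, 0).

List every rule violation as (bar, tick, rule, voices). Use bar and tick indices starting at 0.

No violations across 7 bars (D3..D3 vs D4..D4).

bar 0: v0=D3 v1=D4 downbeat P8
bar 1: v0=E3 v1=C4 downbeat m6
bar 2: v0=D3 v1=D4 downbeat P8
bar 3: v0=E3 v1=G3 downbeat m3
bar 4: v0=G3 v1=B3 downbeat M3
bar 5: v0=E3 v1=C4 downbeat m6
bar 6: v0=D3 v1=D4 downbeat P8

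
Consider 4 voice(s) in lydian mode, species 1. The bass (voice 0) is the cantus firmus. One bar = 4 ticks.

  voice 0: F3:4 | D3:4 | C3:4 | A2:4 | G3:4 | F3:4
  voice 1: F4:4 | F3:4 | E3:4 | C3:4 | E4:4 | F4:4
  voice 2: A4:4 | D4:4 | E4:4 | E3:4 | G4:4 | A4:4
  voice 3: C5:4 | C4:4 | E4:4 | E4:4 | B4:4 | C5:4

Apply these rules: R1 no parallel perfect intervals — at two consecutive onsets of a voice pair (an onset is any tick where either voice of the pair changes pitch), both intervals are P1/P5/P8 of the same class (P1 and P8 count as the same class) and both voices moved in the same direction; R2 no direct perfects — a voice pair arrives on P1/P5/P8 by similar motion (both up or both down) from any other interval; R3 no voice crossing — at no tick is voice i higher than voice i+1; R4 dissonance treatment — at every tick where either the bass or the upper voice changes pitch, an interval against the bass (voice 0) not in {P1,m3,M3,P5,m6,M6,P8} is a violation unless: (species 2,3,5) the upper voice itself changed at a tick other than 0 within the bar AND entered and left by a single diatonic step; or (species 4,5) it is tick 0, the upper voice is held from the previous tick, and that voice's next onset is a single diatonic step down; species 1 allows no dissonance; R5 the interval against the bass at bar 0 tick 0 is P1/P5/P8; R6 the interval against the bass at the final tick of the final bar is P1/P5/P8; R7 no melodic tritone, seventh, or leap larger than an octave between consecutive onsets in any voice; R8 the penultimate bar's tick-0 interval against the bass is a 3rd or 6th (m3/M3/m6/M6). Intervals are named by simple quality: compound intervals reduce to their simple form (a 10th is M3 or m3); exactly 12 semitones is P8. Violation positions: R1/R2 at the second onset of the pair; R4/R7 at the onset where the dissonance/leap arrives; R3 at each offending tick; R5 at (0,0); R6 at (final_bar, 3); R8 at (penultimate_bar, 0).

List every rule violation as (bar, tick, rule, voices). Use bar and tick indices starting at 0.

(0, 0, R5, (0, 2))
(1, 0, R1, (1, 3))
(1, 0, R2, (0, 2))
(1, 0, R3, (2, 3))
(1, 0, R4, (0, 3))
(1, 1, R3, (2, 3))
(1, 2, R3, (2, 3))
(1, 3, R3, (2, 3))
(2, 0, R2, (2, 3))
(3, 0, R2, (0, 2))
(4, 0, R2, (0, 2))
(4, 0, R2, (1, 3))
(4, 0, R7, (0,))
(4, 0, R7, (1,))
(4, 0, R7, (2,))
(4, 0, R8, (0, 2))
(5, 0, R1, (1, 3))
(5, 3, R6, (0, 2))

bar 0: v0=F3 v1=F4 v2=A4 v3=C5 downbeat P5
bar 1: v0=D3 v1=F3 v2=D4 v3=C4 downbeat m7
bar 2: v0=C3 v1=E3 v2=E4 v3=E4 downbeat M3
bar 3: v0=A2 v1=C3 v2=E3 v3=E4 downbeat P5
bar 4: v0=G3 v1=E4 v2=G4 v3=B4 downbeat M3
bar 5: v0=F3 v1=F4 v2=A4 v3=C5 downbeat P5
  -> R5 @ bar 0 tick 0 v(0, 2): opens on M3
  -> R1 @ bar 1 tick 0 v(1, 3): F4/C5 P5 -> F3/C4 P5 similar
  -> R2 @ bar 1 tick 0 v(0, 2): F3/A4 M3 -> D3/D4 P8 similar
  -> R3 @ bar 1 tick 0 v(2, 3): D4 above C4
  -> R4 @ bar 1 tick 0 v(0, 3): D3/C4 m7 untreated
  -> R3 @ bar 1 tick 1 v(2, 3): D4 above C4
  -> R3 @ bar 1 tick 2 v(2, 3): D4 above C4
  -> R3 @ bar 1 tick 3 v(2, 3): D4 above C4
  -> R2 @ bar 2 tick 0 v(2, 3): D4/C4 M2 -> E4/E4 P1 similar
  -> R2 @ bar 3 tick 0 v(0, 2): C3/E4 M3 -> A2/E3 P5 similar
  -> R2 @ bar 4 tick 0 v(0, 2): A2/E3 P5 -> G3/G4 P8 similar
  -> R2 @ bar 4 tick 0 v(1, 3): C3/E4 M3 -> E4/B4 P5 similar
  -> R7 @ bar 4 tick 0 v(0,): A2->G3 leap 10st
  -> R7 @ bar 4 tick 0 v(1,): C3->E4 leap 16st
  -> R7 @ bar 4 tick 0 v(2,): E3->G4 leap 15st
  -> R8 @ bar 4 tick 0 v(0, 2): penult P8 not 3rd/6th
  -> R1 @ bar 5 tick 0 v(1, 3): E4/B4 P5 -> F4/C5 P5 similar
  -> R6 @ bar 5 tick 3 v(0, 2): closes on M3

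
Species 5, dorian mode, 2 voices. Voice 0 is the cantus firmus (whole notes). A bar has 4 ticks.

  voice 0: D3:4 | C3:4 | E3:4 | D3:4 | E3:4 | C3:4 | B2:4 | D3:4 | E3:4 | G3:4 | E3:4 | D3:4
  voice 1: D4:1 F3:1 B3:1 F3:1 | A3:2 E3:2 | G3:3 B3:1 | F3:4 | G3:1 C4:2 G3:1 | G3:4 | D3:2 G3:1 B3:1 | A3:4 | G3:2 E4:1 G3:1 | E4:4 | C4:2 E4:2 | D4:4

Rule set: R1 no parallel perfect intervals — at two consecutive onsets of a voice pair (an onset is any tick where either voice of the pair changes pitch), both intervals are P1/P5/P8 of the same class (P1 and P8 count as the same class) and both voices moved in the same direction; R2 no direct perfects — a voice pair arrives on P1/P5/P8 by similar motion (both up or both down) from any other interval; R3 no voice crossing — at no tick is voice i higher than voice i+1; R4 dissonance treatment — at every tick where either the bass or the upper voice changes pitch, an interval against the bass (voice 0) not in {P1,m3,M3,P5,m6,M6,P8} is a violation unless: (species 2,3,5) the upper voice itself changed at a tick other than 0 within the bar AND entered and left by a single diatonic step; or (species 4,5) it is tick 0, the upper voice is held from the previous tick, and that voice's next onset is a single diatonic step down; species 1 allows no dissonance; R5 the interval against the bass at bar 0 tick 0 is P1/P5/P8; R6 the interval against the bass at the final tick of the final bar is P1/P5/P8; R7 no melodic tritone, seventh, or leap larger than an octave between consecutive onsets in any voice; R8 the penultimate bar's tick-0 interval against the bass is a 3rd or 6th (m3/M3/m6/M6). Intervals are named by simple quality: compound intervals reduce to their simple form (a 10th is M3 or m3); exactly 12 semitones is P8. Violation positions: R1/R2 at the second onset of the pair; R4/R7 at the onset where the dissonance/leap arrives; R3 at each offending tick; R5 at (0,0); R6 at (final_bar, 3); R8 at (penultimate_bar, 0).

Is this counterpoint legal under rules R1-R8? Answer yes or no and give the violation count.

No (4 violations)

bar 0: v0=D3 v1=D4 (P8)
bar 1: v0=C3 v1=A3 (M6)
bar 2: v0=E3 v1=G3 (m3)
bar 3: v0=D3 v1=F3 (m3)
bar 4: v0=E3 v1=G3 (m3)
bar 5: v0=C3 v1=G3 (P5)
bar 6: v0=B2 v1=D3 (m3)
bar 7: v0=D3 v1=A3 (P5)
bar 8: v0=E3 v1=G3 (m3)
bar 9: v0=G3 v1=E4 (M6)
bar 10: v0=E3 v1=C4 (m6)
bar 11: v0=D3 v1=D4 (P8)
  R7 @ bar0.2: F3->B3 leap 6st
  R7 @ bar0.3: B3->F3 leap 6st
  R7 @ bar3.0: B3->F3 leap 6st
  R1 @ bar11.0: E3/E4 P8 -> D3/D4 P8 similar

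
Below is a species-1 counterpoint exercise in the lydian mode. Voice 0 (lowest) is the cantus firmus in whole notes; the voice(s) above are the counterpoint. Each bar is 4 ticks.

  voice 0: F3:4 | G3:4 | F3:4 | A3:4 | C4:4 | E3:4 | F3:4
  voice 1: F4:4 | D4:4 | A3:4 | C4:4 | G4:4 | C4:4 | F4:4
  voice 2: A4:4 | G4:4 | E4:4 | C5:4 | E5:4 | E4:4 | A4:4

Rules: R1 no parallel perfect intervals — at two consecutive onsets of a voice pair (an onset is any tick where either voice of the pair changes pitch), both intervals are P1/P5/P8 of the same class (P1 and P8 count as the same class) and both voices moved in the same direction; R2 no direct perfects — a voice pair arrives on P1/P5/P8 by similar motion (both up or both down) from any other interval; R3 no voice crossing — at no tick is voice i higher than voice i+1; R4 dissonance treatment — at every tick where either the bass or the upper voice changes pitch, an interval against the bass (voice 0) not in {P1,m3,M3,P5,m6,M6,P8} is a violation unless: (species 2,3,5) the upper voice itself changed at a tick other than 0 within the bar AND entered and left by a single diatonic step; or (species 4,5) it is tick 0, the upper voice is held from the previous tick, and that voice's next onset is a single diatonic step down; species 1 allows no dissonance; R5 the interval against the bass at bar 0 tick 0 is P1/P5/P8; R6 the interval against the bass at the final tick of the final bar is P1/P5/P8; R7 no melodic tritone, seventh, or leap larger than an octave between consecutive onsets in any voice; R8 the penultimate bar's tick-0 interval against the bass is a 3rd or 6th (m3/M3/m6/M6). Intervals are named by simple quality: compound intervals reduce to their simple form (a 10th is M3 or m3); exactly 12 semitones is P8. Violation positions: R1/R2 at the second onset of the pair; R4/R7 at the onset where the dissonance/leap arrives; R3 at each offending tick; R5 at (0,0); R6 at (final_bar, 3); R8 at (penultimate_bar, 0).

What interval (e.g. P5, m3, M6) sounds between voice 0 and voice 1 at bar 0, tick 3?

P8

voice 0=F3 voice 1=F4 -> P8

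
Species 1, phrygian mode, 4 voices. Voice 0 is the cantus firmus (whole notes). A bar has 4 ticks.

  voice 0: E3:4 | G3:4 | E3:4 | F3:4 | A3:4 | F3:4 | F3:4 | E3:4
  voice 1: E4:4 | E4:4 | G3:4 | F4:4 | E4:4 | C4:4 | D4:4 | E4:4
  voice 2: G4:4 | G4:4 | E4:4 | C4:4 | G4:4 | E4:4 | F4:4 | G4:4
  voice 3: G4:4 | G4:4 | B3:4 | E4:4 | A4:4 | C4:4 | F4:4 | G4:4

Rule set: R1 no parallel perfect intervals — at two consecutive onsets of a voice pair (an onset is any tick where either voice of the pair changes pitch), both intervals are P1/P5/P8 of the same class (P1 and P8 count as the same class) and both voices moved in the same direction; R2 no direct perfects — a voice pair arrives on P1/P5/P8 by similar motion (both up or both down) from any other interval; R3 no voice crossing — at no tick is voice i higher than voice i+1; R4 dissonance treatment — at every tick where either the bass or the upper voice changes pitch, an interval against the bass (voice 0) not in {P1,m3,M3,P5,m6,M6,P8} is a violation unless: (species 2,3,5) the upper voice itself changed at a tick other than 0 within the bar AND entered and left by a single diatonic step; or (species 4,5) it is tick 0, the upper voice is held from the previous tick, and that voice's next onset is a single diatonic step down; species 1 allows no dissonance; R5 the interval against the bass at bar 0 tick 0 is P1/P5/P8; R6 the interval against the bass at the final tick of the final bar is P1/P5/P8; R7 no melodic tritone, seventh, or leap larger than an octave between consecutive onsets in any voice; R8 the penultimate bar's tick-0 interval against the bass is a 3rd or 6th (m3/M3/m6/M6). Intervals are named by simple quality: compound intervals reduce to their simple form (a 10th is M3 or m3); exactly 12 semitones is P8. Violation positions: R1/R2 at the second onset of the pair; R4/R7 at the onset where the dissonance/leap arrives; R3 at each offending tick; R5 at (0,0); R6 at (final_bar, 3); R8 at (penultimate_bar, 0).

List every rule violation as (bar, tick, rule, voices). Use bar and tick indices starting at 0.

(0, 0, R5, (0, 2))
(0, 0, R5, (0, 3))
(2, 0, R1, (0, 2))
(2, 0, R2, (0, 3))
(2, 0, R3, (2, 3))
(2, 1, R3, (2, 3))
(2, 2, R3, (2, 3))
(2, 3, R3, (2, 3))
(3, 0, R2, (0, 1))
(3, 0, R3, (1, 2))
(3, 0, R4, (0, 3))
(3, 0, R7, (1,))
(3, 1, R3, (1, 2))
(3, 2, R3, (1, 2))
(3, 3, R3, (1, 2))
(4, 0, R2, (0, 3))
(4, 0, R4, (0, 2))
(5, 0, R1, (0, 1))
(5, 0, R2, (0, 3))
(5, 0, R2, (1, 3))
(5, 0, R3, (2, 3))
(5, 0, R4, (0, 2))
(5, 1, R3, (2, 3))
(5, 2, R3, (2, 3))
(5, 3, R3, (2, 3))
(6, 0, R2, (2, 3))
(6, 0, R8, (0, 2))
(6, 0, R8, (0, 3))
(7, 0, R1, (2, 3))
(7, 3, R6, (0, 2))
(7, 3, R6, (0, 3))

bar 0: v0=E3 v1=E4 v2=G4 v3=G4 downbeat m3
bar 1: v0=G3 v1=E4 v2=G4 v3=G4 downbeat P8
bar 2: v0=E3 v1=G3 v2=E4 v3=B3 downbeat P5
bar 3: v0=F3 v1=F4 v2=C4 v3=E4 downbeat M7
bar 4: v0=A3 v1=E4 v2=G4 v3=A4 downbeat P8
bar 5: v0=F3 v1=C4 v2=E4 v3=C4 downbeat P5
bar 6: v0=F3 v1=D4 v2=F4 v3=F4 downbeat P8
bar 7: v0=E3 v1=E4 v2=G4 v3=G4 downbeat m3
  -> R5 @ bar 0 tick 0 v(0, 2): opens on m3
  -> R5 @ bar 0 tick 0 v(0, 3): opens on m3
  -> R1 @ bar 2 tick 0 v(0, 2): G3/G4 P8 -> E3/E4 P8 similar
  -> R2 @ bar 2 tick 0 v(0, 3): G3/G4 P8 -> E3/B3 P5 similar
  -> R3 @ bar 2 tick 0 v(2, 3): E4 above B3
  -> R3 @ bar 2 tick 1 v(2, 3): E4 above B3
  -> R3 @ bar 2 tick 2 v(2, 3): E4 above B3
  -> R3 @ bar 2 tick 3 v(2, 3): E4 above B3
  -> R2 @ bar 3 tick 0 v(0, 1): E3/G3 m3 -> F3/F4 P8 similar
  -> R3 @ bar 3 tick 0 v(1, 2): F4 above C4
  -> R4 @ bar 3 tick 0 v(0, 3): F3/E4 M7 untreated
  -> R7 @ bar 3 tick 0 v(1,): G3->F4 leap 10st
  -> R3 @ bar 3 tick 1 v(1, 2): F4 above C4
  -> R3 @ bar 3 tick 2 v(1, 2): F4 above C4
  -> R3 @ bar 3 tick 3 v(1, 2): F4 above C4
  -> R2 @ bar 4 tick 0 v(0, 3): F3/E4 M7 -> A3/A4 P8 similar
  -> R4 @ bar 4 tick 0 v(0, 2): A3/G4 m7 untreated
  -> R1 @ bar 5 tick 0 v(0, 1): A3/E4 P5 -> F3/C4 P5 similar
  -> R2 @ bar 5 tick 0 v(0, 3): A3/A4 P8 -> F3/C4 P5 similar
  -> R2 @ bar 5 tick 0 v(1, 3): E4/A4 P4 -> C4/C4 P1 similar
  -> R3 @ bar 5 tick 0 v(2, 3): E4 above C4
  -> R4 @ bar 5 tick 0 v(0, 2): F3/E4 M7 untreated
  -> R3 @ bar 5 tick 1 v(2, 3): E4 above C4
  -> R3 @ bar 5 tick 2 v(2, 3): E4 above C4
  -> R3 @ bar 5 tick 3 v(2, 3): E4 above C4
  -> R2 @ bar 6 tick 0 v(2, 3): E4/C4 M3 -> F4/F4 P1 similar
  -> R8 @ bar 6 tick 0 v(0, 2): penult P8 not 3rd/6th
  -> R8 @ bar 6 tick 0 v(0, 3): penult P8 not 3rd/6th
  -> R1 @ bar 7 tick 0 v(2, 3): F4/F4 P1 -> G4/G4 P1 similar
  -> R6 @ bar 7 tick 3 v(0, 2): closes on m3
  -> R6 @ bar 7 tick 3 v(0, 3): closes on m3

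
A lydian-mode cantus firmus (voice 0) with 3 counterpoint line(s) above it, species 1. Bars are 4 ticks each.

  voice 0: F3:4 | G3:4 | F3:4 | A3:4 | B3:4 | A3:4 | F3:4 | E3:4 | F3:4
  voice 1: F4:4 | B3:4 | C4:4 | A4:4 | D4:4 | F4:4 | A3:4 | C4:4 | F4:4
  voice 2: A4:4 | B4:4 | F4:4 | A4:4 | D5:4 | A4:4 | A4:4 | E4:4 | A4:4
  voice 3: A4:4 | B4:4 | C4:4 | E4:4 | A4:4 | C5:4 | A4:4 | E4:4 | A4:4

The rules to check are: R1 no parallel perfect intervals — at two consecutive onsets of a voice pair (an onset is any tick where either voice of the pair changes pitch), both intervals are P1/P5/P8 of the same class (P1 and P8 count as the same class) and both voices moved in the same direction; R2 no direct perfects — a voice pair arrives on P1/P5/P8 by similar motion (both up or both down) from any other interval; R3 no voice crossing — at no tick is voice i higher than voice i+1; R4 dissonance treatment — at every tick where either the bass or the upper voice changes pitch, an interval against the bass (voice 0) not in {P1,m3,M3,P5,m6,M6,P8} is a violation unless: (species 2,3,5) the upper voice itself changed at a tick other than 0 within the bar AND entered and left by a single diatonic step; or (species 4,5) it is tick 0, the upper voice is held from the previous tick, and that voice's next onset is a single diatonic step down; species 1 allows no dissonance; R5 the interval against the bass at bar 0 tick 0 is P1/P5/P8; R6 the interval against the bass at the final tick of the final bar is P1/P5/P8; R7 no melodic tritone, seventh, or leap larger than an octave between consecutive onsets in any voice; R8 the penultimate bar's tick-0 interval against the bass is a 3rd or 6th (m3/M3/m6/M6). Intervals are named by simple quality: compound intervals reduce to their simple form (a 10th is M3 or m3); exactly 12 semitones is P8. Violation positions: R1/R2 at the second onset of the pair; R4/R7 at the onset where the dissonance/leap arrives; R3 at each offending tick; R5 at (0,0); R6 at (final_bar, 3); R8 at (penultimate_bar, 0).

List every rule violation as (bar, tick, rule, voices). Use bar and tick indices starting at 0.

(0, 0, R5, (0, 2))
(0, 0, R5, (0, 3))
(1, 0, R1, (2, 3))
(1, 0, R7, (1,))
(2, 0, R2, (0, 2))
(2, 0, R2, (0, 3))
(2, 0, R3, (2, 3))
(2, 0, R7, (2,))
(2, 0, R7, (3,))
(2, 1, R3, (2, 3))
(2, 2, R3, (2, 3))
(2, 3, R3, (2, 3))
(3, 0, R1, (0, 2))
(3, 0, R1, (0, 3))
(3, 0, R2, (0, 1))
(3, 0, R2, (1, 2))
(3, 0, R3, (2, 3))
(3, 1, R3, (2, 3))
(3, 2, R3, (2, 3))
(3, 3, R3, (2, 3))
(4, 0, R3, (2, 3))
(4, 0, R4, (0, 3))
(4, 1, R3, (2, 3))
(4, 2, R3, (2, 3))
(4, 3, R3, (2, 3))
(5, 0, R1, (1, 3))
(5, 0, R2, (0, 2))
(6, 0, R2, (1, 3))
(7, 0, R1, (2, 3))
(7, 0, R2, (0, 2))
(7, 0, R2, (0, 3))
(7, 0, R8, (0, 2))
(7, 0, R8, (0, 3))
(8, 0, R1, (2, 3))
(8, 0, R2, (0, 1))
(8, 3, R6, (0, 2))
(8, 3, R6, (0, 3))

bar 0: v0=F3 v1=F4 v2=A4 v3=A4 downbeat M3
bar 1: v0=G3 v1=B3 v2=B4 v3=B4 downbeat M3
bar 2: v0=F3 v1=C4 v2=F4 v3=C4 downbeat P5
bar 3: v0=A3 v1=A4 v2=A4 v3=E4 downbeat P5
bar 4: v0=B3 v1=D4 v2=D5 v3=A4 downbeat m7
bar 5: v0=A3 v1=F4 v2=A4 v3=C5 downbeat m3
bar 6: v0=F3 v1=A3 v2=A4 v3=A4 downbeat M3
bar 7: v0=E3 v1=C4 v2=E4 v3=E4 downbeat P8
bar 8: v0=F3 v1=F4 v2=A4 v3=A4 downbeat M3
  -> R5 @ bar 0 tick 0 v(0, 2): opens on M3
  -> R5 @ bar 0 tick 0 v(0, 3): opens on M3
  -> R1 @ bar 1 tick 0 v(2, 3): A4/A4 P1 -> B4/B4 P1 similar
  -> R7 @ bar 1 tick 0 v(1,): F4->B3 leap 6st
  -> R2 @ bar 2 tick 0 v(0, 2): G3/B4 M3 -> F3/F4 P8 similar
  -> R2 @ bar 2 tick 0 v(0, 3): G3/B4 M3 -> F3/C4 P5 similar
  -> R3 @ bar 2 tick 0 v(2, 3): F4 above C4
  -> R7 @ bar 2 tick 0 v(2,): B4->F4 leap 6st
  -> R7 @ bar 2 tick 0 v(3,): B4->C4 leap 11st
  -> R3 @ bar 2 tick 1 v(2, 3): F4 above C4
  -> R3 @ bar 2 tick 2 v(2, 3): F4 above C4
  -> R3 @ bar 2 tick 3 v(2, 3): F4 above C4
  -> R1 @ bar 3 tick 0 v(0, 2): F3/F4 P8 -> A3/A4 P8 similar
  -> R1 @ bar 3 tick 0 v(0, 3): F3/C4 P5 -> A3/E4 P5 similar
  -> R2 @ bar 3 tick 0 v(0, 1): F3/C4 P5 -> A3/A4 P8 similar
  -> R2 @ bar 3 tick 0 v(1, 2): C4/F4 P4 -> A4/A4 P1 similar
  -> R3 @ bar 3 tick 0 v(2, 3): A4 above E4
  -> R3 @ bar 3 tick 1 v(2, 3): A4 above E4
  -> R3 @ bar 3 tick 2 v(2, 3): A4 above E4
  -> R3 @ bar 3 tick 3 v(2, 3): A4 above E4
  -> R3 @ bar 4 tick 0 v(2, 3): D5 above A4
  -> R4 @ bar 4 tick 0 v(0, 3): B3/A4 m7 untreated
  -> R3 @ bar 4 tick 1 v(2, 3): D5 above A4
  -> R3 @ bar 4 tick 2 v(2, 3): D5 above A4
  -> R3 @ bar 4 tick 3 v(2, 3): D5 above A4
  -> R1 @ bar 5 tick 0 v(1, 3): D4/A4 P5 -> F4/C5 P5 similar
  -> R2 @ bar 5 tick 0 v(0, 2): B3/D5 m3 -> A3/A4 P8 similar
  -> R2 @ bar 6 tick 0 v(1, 3): F4/C5 P5 -> A3/A4 P8 similar
  -> R1 @ bar 7 tick 0 v(2, 3): A4/A4 P1 -> E4/E4 P1 similar
  -> R2 @ bar 7 tick 0 v(0, 2): F3/A4 M3 -> E3/E4 P8 similar
  -> R2 @ bar 7 tick 0 v(0, 3): F3/A4 M3 -> E3/E4 P8 similar
  -> R8 @ bar 7 tick 0 v(0, 2): penult P8 not 3rd/6th
  -> R8 @ bar 7 tick 0 v(0, 3): penult P8 not 3rd/6th
  -> R1 @ bar 8 tick 0 v(2, 3): E4/E4 P1 -> A4/A4 P1 similar
  -> R2 @ bar 8 tick 0 v(0, 1): E3/C4 m6 -> F3/F4 P8 similar
  -> R6 @ bar 8 tick 3 v(0, 2): closes on M3
  -> R6 @ bar 8 tick 3 v(0, 3): closes on M3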